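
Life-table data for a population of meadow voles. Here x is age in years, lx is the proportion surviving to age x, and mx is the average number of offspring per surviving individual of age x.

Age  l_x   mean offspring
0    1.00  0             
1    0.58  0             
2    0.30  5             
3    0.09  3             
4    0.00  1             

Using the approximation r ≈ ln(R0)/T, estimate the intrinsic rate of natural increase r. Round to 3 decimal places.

0.265

R0 = Σ lx·mx = 0 + 0 + 1.5 + 0.27 + 0 = 1.77
Σ x·lx·mx = 3.81; T = 3.81/1.77 = 2.15254…
r ≈ ln(R0)/T = ln(1.77)/2.15254… = 0.26526… → 0.265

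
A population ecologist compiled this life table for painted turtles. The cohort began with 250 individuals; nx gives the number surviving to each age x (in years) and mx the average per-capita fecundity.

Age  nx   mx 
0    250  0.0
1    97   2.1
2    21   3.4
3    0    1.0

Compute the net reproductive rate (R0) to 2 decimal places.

lx = nx/n0 = nx/250: 1, 0.388, 0.084, 0
lx·mx by age: 0, 0.8148, 0.2856, 0
R0 = Σ lx·mx = 1.1004 → 1.10

1.10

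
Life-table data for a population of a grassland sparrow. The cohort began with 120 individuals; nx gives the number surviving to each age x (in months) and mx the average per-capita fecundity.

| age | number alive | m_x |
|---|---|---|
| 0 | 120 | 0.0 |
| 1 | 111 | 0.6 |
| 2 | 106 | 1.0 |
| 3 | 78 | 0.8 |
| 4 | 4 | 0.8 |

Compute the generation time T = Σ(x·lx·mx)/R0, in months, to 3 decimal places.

2.009

lx = nx/n0 = nx/120: 1, 0.925, 0.88333…, 0.65, 0.03333…
lx·mx: 0, 0.555, 0.883333…, 0.52, 0.026667… → R0 = 1.985…
x·lx·mx: 0, 0.555, 1.766667…, 1.56, 0.106667… → Σ = 3.988333…
T = 3.988333… / 1.985… = 2.009236… → 2.009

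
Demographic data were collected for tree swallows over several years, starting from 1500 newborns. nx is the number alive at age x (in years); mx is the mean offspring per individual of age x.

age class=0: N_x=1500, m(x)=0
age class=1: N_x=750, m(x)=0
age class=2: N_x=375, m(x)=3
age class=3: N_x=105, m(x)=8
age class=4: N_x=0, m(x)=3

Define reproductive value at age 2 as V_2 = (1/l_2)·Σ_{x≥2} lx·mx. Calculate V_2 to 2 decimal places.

5.24

lx = nx/n0 = nx/1500: 1, 0.5, 0.25, 0.07, 0
lx·mx for x ≥ 2: 0.75, 0.56, 0 → sum = 1.31
V_2 = 1.31 / l_2 = 1.31 / 0.25 = 5.24 → 5.24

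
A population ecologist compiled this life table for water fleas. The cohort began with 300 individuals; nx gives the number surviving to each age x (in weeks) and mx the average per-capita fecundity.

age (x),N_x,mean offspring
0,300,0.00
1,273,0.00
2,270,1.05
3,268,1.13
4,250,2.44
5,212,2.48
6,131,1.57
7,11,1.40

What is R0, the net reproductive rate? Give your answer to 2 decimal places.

lx = nx/n0 = nx/300: 1, 0.91, 0.9, 0.89333…, 0.83333…, 0.70667…, 0.43667…, 0.03667…
lx·mx by age: 0, 0, 0.945, 1.009467…, 2.033333…, 1.752533…, 0.685567…, 0.051333…
R0 = Σ lx·mx = 6.477233… → 6.48

6.48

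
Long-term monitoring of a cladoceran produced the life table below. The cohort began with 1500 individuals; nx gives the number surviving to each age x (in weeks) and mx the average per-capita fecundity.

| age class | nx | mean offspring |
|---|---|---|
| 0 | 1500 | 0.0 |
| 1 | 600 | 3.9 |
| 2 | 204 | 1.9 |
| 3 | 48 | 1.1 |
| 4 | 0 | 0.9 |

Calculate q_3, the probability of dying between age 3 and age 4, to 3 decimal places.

1.000

lx = nx/n0 = nx/1500: 1, 0.4, 0.136, 0.032, 0
q_3 = (l_3 − l_4) / l_3 = (0.032 − 0) / 0.032
     = 0.032 / 0.032 = 1 → 1.000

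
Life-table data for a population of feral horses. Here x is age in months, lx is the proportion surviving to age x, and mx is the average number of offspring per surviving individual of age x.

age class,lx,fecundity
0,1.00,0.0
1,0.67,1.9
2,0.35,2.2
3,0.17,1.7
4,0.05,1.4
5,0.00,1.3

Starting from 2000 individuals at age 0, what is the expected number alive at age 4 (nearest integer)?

Expected survivors = N0 · l_4 = 2000 × 0.05 = 100 → 100

100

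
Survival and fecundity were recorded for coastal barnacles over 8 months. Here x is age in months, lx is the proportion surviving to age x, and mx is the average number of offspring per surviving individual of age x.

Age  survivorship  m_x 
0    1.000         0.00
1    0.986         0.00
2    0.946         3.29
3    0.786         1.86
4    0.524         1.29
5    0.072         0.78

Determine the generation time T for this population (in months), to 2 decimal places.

lx·mx: 0, 0, 3.11234, 1.46196, 0.67596, 0.05616 → R0 = 5.30642
x·lx·mx: 0, 0, 6.22468, 4.38588, 2.70384, 0.2808 → Σ = 13.5952
T = 13.5952 / 5.30642 = 2.562029… → 2.56

2.56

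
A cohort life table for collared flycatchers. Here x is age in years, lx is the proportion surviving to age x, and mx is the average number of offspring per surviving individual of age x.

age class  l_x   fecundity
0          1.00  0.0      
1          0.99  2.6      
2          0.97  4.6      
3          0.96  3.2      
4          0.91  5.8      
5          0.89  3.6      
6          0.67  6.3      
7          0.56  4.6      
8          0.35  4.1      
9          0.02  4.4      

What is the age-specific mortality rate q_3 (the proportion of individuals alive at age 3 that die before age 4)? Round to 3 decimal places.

0.052

q_3 = (l_3 − l_4) / l_3 = (0.96 − 0.91) / 0.96
     = 0.05 / 0.96 = 0.052083… → 0.052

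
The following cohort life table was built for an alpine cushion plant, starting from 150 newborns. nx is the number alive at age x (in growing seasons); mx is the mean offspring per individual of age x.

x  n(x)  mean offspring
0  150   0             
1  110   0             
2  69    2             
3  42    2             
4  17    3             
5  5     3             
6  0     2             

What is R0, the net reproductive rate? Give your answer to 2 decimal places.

1.92

lx = nx/n0 = nx/150: 1, 0.73333…, 0.46, 0.28, 0.11333…, 0.03333…, 0
lx·mx by age: 0, 0, 0.92, 0.56, 0.34…, 0.1…, 0
R0 = Σ lx·mx = 1.92… → 1.92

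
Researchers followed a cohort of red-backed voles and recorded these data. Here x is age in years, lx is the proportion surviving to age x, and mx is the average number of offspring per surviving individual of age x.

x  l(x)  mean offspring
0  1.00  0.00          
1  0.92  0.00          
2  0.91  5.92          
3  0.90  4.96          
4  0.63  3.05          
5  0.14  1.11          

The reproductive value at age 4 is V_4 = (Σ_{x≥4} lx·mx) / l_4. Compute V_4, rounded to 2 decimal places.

lx·mx for x ≥ 4: 1.9215, 0.1554 → sum = 2.0769
V_4 = 2.0769 / l_4 = 2.0769 / 0.63 = 3.296667… → 3.30

3.30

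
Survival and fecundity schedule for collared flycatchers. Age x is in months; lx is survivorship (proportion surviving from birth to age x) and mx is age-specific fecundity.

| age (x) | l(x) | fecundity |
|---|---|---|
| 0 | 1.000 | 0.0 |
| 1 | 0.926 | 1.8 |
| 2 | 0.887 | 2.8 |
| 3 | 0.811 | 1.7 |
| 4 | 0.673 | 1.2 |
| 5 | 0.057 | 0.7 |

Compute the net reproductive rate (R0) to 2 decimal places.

6.38

lx·mx by age: 0, 1.6668, 2.4836, 1.3787, 0.8076, 0.0399
R0 = Σ lx·mx = 6.3766 → 6.38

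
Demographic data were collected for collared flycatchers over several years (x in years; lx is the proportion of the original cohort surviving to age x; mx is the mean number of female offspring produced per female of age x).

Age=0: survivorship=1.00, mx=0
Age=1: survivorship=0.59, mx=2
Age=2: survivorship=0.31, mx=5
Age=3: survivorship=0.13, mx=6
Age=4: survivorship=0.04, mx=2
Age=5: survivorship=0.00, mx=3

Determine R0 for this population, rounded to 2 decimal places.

3.59

lx·mx by age: 0, 1.18, 1.55, 0.78, 0.08, 0
R0 = Σ lx·mx = 3.59 → 3.59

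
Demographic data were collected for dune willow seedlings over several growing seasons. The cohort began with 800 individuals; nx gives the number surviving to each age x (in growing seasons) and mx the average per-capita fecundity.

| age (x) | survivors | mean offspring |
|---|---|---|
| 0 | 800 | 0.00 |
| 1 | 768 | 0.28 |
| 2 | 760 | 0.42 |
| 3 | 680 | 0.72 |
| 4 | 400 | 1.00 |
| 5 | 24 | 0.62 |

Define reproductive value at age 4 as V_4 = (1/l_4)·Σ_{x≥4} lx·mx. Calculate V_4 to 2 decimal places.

1.04

lx = nx/n0 = nx/800: 1, 0.96, 0.95, 0.85, 0.5, 0.03
lx·mx for x ≥ 4: 0.5, 0.0186 → sum = 0.5186
V_4 = 0.5186 / l_4 = 0.5186 / 0.5 = 1.0372 → 1.04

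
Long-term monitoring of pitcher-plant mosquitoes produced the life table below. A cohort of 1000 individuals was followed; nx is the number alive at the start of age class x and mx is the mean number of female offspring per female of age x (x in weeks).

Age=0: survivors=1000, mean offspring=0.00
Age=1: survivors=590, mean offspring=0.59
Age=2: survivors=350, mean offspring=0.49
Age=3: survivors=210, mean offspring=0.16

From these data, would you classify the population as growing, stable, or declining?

declining

lx = nx/n0 = nx/1000: 1, 0.59, 0.35, 0.21
R0 = Σ lx·mx = 0 + 0.3481 + 0.1715 + 0.0336 = 0.5532
R0 < 1, so the population is declining.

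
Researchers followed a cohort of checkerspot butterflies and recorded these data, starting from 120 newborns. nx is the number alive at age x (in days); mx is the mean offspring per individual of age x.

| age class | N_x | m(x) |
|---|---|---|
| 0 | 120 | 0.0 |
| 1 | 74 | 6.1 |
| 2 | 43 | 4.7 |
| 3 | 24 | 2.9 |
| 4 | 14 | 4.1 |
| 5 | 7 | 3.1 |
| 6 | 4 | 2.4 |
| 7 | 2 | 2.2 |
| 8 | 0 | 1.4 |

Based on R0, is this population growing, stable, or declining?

growing

lx = nx/n0 = nx/120: 1, 0.61667…, 0.35833…, 0.2, 0.11667…, 0.05833…, 0.03333…, 0.01667…, 0
R0 = Σ lx·mx = 0 + 3.761667… + 1.684167… + 0.58 + 0.478333… + 0.180833… + 0.08… + 0.036667… + 0 = 6.801667…
R0 > 1, so the population is growing.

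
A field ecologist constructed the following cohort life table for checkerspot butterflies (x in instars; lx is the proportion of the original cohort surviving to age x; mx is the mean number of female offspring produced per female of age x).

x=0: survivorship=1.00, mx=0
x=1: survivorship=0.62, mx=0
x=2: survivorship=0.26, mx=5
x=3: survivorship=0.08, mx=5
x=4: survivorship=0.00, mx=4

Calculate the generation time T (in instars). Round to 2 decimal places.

2.24

lx·mx: 0, 0, 1.3, 0.4, 0 → R0 = 1.7
x·lx·mx: 0, 0, 2.6, 1.2, 0 → Σ = 3.8
T = 3.8 / 1.7 = 2.235294… → 2.24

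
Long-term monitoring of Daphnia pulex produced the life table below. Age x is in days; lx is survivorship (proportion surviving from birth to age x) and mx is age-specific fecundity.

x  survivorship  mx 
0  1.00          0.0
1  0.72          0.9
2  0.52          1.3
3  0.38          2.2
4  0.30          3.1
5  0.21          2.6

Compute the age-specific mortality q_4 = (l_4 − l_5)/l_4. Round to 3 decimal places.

0.300

q_4 = (l_4 − l_5) / l_4 = (0.3 − 0.21) / 0.3
     = 0.09 / 0.3 = 0.3 → 0.300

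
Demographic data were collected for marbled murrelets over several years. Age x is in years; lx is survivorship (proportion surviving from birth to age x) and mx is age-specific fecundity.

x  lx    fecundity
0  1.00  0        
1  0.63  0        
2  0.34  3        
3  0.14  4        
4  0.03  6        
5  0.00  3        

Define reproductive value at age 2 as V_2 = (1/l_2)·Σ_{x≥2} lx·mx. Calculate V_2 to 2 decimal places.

lx·mx for x ≥ 2: 1.02, 0.56, 0.18, 0 → sum = 1.76
V_2 = 1.76 / l_2 = 1.76 / 0.34 = 5.176471… → 5.18

5.18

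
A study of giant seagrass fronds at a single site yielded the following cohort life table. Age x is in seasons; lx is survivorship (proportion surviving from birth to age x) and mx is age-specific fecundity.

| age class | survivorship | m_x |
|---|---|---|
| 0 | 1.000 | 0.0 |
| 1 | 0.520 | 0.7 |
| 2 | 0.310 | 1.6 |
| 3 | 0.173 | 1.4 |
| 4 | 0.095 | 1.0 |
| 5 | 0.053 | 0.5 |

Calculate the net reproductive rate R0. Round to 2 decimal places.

lx·mx by age: 0, 0.364, 0.496, 0.2422, 0.095, 0.0265
R0 = Σ lx·mx = 1.2237 → 1.22

1.22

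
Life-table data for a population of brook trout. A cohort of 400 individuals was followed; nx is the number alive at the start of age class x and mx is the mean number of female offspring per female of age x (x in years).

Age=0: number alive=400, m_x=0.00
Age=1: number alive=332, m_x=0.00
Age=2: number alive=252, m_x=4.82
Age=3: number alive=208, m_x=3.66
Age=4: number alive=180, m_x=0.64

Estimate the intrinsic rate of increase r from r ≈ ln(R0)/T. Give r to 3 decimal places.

lx = nx/n0 = nx/400: 1, 0.83, 0.63, 0.52, 0.45
R0 = Σ lx·mx = 0 + 0 + 3.0366 + 1.9032 + 0.288 = 5.2278
Σ x·lx·mx = 12.9348; T = 12.9348/5.2278 = 2.47423…
r ≈ ln(R0)/T = ln(5.2278)/2.47423… = 0.66849… → 0.668

0.668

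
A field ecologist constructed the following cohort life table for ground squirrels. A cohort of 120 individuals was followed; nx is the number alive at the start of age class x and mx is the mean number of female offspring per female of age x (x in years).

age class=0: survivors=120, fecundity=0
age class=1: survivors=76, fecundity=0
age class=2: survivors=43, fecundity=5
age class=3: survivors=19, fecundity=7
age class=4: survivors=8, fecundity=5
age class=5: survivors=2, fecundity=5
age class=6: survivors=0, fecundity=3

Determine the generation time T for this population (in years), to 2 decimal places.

2.61

lx = nx/n0 = nx/120: 1, 0.63333…, 0.35833…, 0.15833…, 0.06667…, 0.01667…, 0
lx·mx: 0, 0, 1.791667…, 1.108333…, 0.333333…, 0.083333…, 0 → R0 = 3.316667…
x·lx·mx: 0, 0, 3.583333…, 3.325…, 1.333333…, 0.416667…, 0 → Σ = 8.658333…
T = 8.658333… / 3.316667… = 2.610553… → 2.61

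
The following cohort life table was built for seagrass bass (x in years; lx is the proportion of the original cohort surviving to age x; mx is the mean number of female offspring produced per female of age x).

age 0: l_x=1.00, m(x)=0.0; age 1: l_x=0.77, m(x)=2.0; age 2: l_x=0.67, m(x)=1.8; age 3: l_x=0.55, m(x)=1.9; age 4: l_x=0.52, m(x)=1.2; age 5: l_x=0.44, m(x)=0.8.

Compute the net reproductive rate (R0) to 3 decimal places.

lx·mx by age: 0, 1.54, 1.206, 1.045, 0.624, 0.352
R0 = Σ lx·mx = 4.767 → 4.767

4.767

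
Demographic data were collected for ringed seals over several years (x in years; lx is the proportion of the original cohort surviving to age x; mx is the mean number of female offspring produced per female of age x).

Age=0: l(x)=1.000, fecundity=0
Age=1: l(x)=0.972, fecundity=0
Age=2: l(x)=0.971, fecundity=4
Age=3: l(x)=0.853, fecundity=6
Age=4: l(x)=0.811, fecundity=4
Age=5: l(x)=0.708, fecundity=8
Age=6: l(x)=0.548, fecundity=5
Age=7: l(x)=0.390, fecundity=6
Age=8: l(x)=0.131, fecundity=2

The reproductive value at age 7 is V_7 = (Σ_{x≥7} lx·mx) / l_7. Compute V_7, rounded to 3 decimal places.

lx·mx for x ≥ 7: 2.34, 0.262 → sum = 2.602
V_7 = 2.602 / l_7 = 2.602 / 0.39 = 6.671795… → 6.672

6.672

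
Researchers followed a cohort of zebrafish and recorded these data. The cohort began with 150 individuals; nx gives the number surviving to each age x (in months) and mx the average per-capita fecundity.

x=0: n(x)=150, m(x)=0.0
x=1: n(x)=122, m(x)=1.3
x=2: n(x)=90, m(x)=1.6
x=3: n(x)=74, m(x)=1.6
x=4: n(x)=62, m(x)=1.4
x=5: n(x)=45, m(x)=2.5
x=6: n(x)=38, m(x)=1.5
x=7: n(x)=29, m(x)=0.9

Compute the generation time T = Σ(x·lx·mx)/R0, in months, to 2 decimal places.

3.18

lx = nx/n0 = nx/150: 1, 0.81333…, 0.6, 0.49333…, 0.41333…, 0.3, 0.25333…, 0.19333…
lx·mx: 0, 1.057333…, 0.96, 0.789333…, 0.578667…, 0.75, 0.38…, 0.174… → R0 = 4.689333…
x·lx·mx: 0, 1.057333…, 1.92, 2.368…, 2.314667…, 3.75, 2.28…, 1.218… → Σ = 14.908…
T = 14.908… / 4.689333… = 3.17913… → 3.18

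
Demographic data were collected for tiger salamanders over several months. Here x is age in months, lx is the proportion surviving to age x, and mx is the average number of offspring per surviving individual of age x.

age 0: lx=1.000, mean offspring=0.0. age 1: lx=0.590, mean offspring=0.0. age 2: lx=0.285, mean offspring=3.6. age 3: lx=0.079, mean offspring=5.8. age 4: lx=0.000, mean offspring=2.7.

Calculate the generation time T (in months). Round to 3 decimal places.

lx·mx: 0, 0, 1.026, 0.4582, 0 → R0 = 1.4842
x·lx·mx: 0, 0, 2.052, 1.3746, 0 → Σ = 3.4266
T = 3.4266 / 1.4842 = 2.308719… → 2.309

2.309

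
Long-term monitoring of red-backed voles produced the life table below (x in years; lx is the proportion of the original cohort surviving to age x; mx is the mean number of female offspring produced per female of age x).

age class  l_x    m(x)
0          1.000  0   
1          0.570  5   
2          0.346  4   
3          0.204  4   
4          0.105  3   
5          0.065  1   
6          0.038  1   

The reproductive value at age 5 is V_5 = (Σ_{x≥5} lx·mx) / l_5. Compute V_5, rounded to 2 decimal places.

lx·mx for x ≥ 5: 0.065, 0.038 → sum = 0.103
V_5 = 0.103 / l_5 = 0.103 / 0.065 = 1.584615… → 1.58

1.58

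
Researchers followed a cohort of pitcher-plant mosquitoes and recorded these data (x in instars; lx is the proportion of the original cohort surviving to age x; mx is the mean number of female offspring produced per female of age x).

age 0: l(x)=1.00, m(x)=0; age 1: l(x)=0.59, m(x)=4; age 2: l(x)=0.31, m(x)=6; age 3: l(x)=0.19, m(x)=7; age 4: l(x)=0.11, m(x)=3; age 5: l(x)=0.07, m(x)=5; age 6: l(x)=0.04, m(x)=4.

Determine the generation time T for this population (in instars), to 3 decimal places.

lx·mx: 0, 2.36, 1.86, 1.33, 0.33, 0.35, 0.16 → R0 = 6.39
x·lx·mx: 0, 2.36, 3.72, 3.99, 1.32, 1.75, 0.96 → Σ = 14.1
T = 14.1 / 6.39 = 2.206573… → 2.207

2.207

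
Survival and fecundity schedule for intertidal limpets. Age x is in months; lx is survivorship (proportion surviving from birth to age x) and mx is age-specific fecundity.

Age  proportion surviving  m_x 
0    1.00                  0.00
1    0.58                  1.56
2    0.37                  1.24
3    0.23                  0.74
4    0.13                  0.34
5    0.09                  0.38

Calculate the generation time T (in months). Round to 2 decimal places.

1.66

lx·mx: 0, 0.9048, 0.4588, 0.1702, 0.0442, 0.0342 → R0 = 1.6122
x·lx·mx: 0, 0.9048, 0.9176, 0.5106, 0.1768, 0.171 → Σ = 2.6808
T = 2.6808 / 1.6122 = 1.662821… → 1.66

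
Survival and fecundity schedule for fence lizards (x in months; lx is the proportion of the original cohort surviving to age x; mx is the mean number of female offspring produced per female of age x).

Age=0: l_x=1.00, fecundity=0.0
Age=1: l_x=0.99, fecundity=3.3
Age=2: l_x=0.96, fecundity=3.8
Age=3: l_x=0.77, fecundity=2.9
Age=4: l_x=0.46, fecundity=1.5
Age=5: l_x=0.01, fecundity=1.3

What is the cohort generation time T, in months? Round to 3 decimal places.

lx·mx: 0, 3.267, 3.648, 2.233, 0.69, 0.013 → R0 = 9.851
x·lx·mx: 0, 3.267, 7.296, 6.699, 2.76, 0.065 → Σ = 20.087
T = 20.087 / 9.851 = 2.039082… → 2.039

2.039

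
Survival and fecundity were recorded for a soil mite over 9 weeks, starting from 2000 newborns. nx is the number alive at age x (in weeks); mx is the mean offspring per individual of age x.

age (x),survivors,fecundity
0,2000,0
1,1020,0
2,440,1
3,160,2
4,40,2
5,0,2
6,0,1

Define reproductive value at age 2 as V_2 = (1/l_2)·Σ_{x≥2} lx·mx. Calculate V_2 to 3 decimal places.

lx = nx/n0 = nx/2000: 1, 0.51, 0.22, 0.08, 0.02, 0, 0
lx·mx for x ≥ 2: 0.22, 0.16, 0.04, 0, 0 → sum = 0.42
V_2 = 0.42 / l_2 = 0.42 / 0.22 = 1.909091… → 1.909

1.909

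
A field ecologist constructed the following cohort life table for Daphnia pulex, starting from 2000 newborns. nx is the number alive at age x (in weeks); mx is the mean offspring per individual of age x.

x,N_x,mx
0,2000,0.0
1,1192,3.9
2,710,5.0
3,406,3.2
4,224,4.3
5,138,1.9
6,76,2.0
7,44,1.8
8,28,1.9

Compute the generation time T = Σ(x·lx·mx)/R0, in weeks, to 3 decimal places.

lx = nx/n0 = nx/2000: 1, 0.596, 0.355, 0.203, 0.112, 0.069, 0.038, 0.022, 0.014
lx·mx: 0, 2.3244, 1.775, 0.6496, 0.4816, 0.1311, 0.076, 0.0396, 0.0266 → R0 = 5.5039
x·lx·mx: 0, 2.3244, 3.55, 1.9488, 1.9264, 0.6555, 0.456, 0.2772, 0.2128 → Σ = 11.3511
T = 11.3511 / 5.5039 = 2.062374… → 2.062

2.062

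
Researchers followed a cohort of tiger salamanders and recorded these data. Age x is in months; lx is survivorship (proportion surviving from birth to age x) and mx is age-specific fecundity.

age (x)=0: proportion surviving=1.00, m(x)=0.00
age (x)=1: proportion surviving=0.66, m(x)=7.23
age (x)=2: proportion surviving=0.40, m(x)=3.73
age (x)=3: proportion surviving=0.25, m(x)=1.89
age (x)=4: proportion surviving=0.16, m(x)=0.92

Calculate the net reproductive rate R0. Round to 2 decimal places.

lx·mx by age: 0, 4.7718, 1.492, 0.4725, 0.1472
R0 = Σ lx·mx = 6.8835 → 6.88

6.88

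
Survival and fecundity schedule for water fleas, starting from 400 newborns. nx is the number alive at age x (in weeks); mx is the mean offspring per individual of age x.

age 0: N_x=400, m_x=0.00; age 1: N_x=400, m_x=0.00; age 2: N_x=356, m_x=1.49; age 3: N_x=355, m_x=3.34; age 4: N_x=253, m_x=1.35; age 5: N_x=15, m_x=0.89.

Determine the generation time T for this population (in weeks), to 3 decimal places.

2.922

lx = nx/n0 = nx/400: 1, 1, 0.89, 0.8875, 0.6325, 0.0375
lx·mx: 0, 0, 1.3261, 2.96425, 0.853875, 0.033375 → R0 = 5.1776
x·lx·mx: 0, 0, 2.6522, 8.89275, 3.4155, 0.166875 → Σ = 15.127325
T = 15.127325 / 5.1776 = 2.921687… → 2.922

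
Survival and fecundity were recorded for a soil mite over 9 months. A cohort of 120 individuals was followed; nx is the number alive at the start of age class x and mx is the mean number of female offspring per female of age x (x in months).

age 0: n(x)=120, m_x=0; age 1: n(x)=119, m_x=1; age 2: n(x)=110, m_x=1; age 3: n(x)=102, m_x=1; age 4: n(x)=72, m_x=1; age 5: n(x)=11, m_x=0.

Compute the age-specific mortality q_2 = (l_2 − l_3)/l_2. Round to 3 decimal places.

0.073

lx = nx/n0 = nx/120: 1, 0.99167…, 0.91667…, 0.85, 0.6, 0.09167…
q_2 = (l_2 − l_3) / l_2 = (0.916667… − 0.85) / 0.916667…
     = 0.066667… / 0.916667… = 0.072727… → 0.073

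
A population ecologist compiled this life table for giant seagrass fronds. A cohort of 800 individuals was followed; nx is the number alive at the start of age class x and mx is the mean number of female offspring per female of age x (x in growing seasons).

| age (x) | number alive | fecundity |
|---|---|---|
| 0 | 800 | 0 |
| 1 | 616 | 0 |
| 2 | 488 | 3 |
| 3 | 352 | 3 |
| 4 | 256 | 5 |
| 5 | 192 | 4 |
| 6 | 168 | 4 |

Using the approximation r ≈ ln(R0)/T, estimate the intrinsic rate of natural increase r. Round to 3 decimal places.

lx = nx/n0 = nx/800: 1, 0.77, 0.61, 0.44, 0.32, 0.24, 0.21
R0 = Σ lx·mx = 0 + 0 + 1.83 + 1.32 + 1.6 + 0.96 + 0.84 = 6.55
Σ x·lx·mx = 23.86; T = 23.86/6.55 = 3.64275…
r ≈ ln(R0)/T = ln(6.55)/3.64275… = 0.51595… → 0.516

0.516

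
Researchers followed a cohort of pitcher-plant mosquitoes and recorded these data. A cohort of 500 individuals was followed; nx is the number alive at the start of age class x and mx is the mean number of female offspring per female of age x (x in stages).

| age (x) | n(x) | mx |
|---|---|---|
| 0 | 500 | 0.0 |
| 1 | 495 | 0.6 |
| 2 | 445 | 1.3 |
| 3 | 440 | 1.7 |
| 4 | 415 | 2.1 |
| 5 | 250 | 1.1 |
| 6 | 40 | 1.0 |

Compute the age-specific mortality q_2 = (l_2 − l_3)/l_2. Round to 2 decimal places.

lx = nx/n0 = nx/500: 1, 0.99, 0.89, 0.88, 0.83, 0.5, 0.08
q_2 = (l_2 − l_3) / l_2 = (0.89 − 0.88) / 0.89
     = 0.01 / 0.89 = 0.011236… → 0.01

0.01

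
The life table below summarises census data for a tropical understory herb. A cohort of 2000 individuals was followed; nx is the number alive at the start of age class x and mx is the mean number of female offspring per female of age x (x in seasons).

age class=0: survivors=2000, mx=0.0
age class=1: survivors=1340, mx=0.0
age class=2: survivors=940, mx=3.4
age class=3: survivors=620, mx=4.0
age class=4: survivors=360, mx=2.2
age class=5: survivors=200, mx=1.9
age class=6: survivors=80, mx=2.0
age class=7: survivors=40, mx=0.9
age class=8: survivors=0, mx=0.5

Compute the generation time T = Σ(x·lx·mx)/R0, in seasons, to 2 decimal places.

lx = nx/n0 = nx/2000: 1, 0.67, 0.47, 0.31, 0.18, 0.1, 0.04, 0.02, 0
lx·mx: 0, 0, 1.598, 1.24, 0.396, 0.19, 0.08, 0.018, 0 → R0 = 3.522
x·lx·mx: 0, 0, 3.196, 3.72, 1.584, 0.95, 0.48, 0.126, 0 → Σ = 10.056
T = 10.056 / 3.522 = 2.855196… → 2.86

2.86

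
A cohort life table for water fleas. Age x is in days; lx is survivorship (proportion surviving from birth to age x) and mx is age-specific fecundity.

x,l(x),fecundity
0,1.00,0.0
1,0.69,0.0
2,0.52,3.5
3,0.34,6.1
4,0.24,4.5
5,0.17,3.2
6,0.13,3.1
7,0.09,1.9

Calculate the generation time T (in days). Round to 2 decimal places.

lx·mx: 0, 0, 1.82, 2.074, 1.08, 0.544, 0.403, 0.171 → R0 = 6.092
x·lx·mx: 0, 0, 3.64, 6.222, 4.32, 2.72, 2.418, 1.197 → Σ = 20.517
T = 20.517 / 6.092 = 3.367859… → 3.37

3.37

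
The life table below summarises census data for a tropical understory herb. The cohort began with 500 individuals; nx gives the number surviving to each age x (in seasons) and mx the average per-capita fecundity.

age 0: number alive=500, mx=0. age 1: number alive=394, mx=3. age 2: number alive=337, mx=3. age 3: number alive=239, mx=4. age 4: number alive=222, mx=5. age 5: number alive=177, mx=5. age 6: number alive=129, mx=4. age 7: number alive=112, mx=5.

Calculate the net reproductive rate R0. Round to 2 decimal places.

lx = nx/n0 = nx/500: 1, 0.788, 0.674, 0.478, 0.444, 0.354, 0.258, 0.224
lx·mx by age: 0, 2.364, 2.022, 1.912, 2.22, 1.77, 1.032, 1.12
R0 = Σ lx·mx = 12.44 → 12.44

12.44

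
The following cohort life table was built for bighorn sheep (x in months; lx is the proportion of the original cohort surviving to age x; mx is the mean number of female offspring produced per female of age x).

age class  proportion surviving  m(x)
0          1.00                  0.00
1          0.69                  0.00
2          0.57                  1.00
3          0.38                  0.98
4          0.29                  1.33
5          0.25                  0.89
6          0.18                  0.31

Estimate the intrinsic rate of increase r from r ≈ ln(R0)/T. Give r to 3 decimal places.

0.145

R0 = Σ lx·mx = 0 + 0 + 0.57 + 0.3724 + 0.3857 + 0.2225 + 0.0558 = 1.6064
Σ x·lx·mx = 5.2473; T = 5.2473/1.6064 = 3.2665…
r ≈ ln(R0)/T = ln(1.6064)/3.2665… = 0.14511… → 0.145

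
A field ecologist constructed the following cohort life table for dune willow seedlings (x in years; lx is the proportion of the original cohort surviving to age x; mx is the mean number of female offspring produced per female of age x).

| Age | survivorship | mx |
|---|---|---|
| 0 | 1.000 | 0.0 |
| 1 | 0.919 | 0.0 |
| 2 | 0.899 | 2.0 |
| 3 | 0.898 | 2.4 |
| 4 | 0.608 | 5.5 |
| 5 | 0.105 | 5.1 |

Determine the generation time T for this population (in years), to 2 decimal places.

lx·mx: 0, 0, 1.798, 2.1552, 3.344, 0.5355 → R0 = 7.8327
x·lx·mx: 0, 0, 3.596, 6.4656, 13.376, 2.6775 → Σ = 26.1151
T = 26.1151 / 7.8327 = 3.334112… → 3.33

3.33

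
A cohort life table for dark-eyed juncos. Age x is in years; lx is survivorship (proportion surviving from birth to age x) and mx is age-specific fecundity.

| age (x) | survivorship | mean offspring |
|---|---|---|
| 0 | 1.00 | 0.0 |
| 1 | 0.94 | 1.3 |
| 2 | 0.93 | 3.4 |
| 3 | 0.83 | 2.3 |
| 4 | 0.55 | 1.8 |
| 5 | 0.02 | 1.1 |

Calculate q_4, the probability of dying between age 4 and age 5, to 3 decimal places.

0.964

q_4 = (l_4 − l_5) / l_4 = (0.55 − 0.02) / 0.55
     = 0.53 / 0.55 = 0.963636… → 0.964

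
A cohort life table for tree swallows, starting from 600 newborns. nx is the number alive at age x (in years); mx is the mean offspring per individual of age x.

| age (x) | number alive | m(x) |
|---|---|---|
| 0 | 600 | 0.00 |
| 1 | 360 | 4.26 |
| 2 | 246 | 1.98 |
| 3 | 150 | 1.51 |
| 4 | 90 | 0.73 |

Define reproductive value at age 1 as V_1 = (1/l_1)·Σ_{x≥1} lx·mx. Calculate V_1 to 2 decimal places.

lx = nx/n0 = nx/600: 1, 0.6, 0.41, 0.25, 0.15
lx·mx for x ≥ 1: 2.556, 0.8118, 0.3775, 0.1095 → sum = 3.8548
V_1 = 3.8548 / l_1 = 3.8548 / 0.6 = 6.424667… → 6.42

6.42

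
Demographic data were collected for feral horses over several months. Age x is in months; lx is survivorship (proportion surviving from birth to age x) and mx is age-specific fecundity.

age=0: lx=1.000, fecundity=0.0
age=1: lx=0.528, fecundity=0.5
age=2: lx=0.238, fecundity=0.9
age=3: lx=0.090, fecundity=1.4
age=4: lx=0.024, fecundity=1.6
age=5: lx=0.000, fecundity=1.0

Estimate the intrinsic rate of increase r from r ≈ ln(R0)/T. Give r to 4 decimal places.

R0 = Σ lx·mx = 0 + 0.264 + 0.2142 + 0.126 + 0.0384 + 0 = 0.6426
Σ x·lx·mx = 1.224; T = 1.224/0.6426 = 1.90476…
r ≈ ln(R0)/T = ln(0.6426)/1.90476… = -0.232172… → -0.2322

-0.2322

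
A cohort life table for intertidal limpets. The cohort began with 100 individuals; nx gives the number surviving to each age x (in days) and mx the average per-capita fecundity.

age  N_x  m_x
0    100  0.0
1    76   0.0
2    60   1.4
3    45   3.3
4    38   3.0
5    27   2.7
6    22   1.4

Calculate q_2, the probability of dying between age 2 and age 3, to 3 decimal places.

0.250

lx = nx/n0 = nx/100: 1, 0.76, 0.6, 0.45, 0.38, 0.27, 0.22
q_2 = (l_2 − l_3) / l_2 = (0.6 − 0.45) / 0.6
     = 0.15 / 0.6 = 0.25 → 0.250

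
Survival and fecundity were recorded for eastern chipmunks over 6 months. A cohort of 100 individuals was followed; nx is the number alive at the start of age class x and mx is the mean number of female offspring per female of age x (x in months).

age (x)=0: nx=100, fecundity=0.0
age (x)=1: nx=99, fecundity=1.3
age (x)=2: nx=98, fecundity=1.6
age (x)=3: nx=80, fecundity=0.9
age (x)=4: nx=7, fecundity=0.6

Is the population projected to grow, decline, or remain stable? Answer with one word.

lx = nx/n0 = nx/100: 1, 0.99, 0.98, 0.8, 0.07
R0 = Σ lx·mx = 0 + 1.287 + 1.568 + 0.72 + 0.042 = 3.617
R0 > 1, so the population is growing.

growing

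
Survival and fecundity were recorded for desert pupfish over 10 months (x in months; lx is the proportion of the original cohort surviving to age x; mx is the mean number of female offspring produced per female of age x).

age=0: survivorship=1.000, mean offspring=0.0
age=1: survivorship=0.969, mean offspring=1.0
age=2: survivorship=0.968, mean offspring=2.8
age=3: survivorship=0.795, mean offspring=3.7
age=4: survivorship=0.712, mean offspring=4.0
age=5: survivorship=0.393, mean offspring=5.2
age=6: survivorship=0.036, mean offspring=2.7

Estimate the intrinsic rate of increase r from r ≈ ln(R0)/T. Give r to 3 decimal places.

R0 = Σ lx·mx = 0 + 0.969 + 2.7104 + 2.9415 + 2.848 + 2.0436 + 0.0972 = 11.6097
Σ x·lx·mx = 37.4075; T = 37.4075/11.6097 = 3.22209…
r ≈ ln(R0)/T = ln(11.6097)/3.22209… = 0.76095… → 0.761

0.761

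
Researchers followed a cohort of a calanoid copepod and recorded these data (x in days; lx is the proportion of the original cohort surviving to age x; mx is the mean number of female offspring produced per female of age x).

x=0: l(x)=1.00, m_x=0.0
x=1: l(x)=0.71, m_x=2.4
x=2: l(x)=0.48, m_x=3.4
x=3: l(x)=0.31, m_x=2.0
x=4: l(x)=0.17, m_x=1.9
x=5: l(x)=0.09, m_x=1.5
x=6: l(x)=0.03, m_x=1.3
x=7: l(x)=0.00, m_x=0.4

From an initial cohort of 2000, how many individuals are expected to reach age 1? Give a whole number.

1420

Expected survivors = N0 · l_1 = 2000 × 0.71 = 1420 → 1420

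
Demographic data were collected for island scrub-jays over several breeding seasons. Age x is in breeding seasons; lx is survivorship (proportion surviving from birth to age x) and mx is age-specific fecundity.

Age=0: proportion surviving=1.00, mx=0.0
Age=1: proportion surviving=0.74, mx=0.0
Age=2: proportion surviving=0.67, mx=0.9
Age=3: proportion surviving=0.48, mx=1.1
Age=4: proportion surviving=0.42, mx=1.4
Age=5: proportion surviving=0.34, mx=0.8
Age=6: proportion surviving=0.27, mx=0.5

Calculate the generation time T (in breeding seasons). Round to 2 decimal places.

lx·mx: 0, 0, 0.603, 0.528, 0.588, 0.272, 0.135 → R0 = 2.126
x·lx·mx: 0, 0, 1.206, 1.584, 2.352, 1.36, 0.81 → Σ = 7.312
T = 7.312 / 2.126 = 3.439323… → 3.44

3.44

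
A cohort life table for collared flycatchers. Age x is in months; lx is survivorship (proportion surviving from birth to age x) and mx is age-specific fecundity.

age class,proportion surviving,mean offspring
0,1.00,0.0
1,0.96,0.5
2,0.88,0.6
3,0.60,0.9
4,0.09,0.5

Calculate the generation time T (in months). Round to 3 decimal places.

lx·mx: 0, 0.48, 0.528, 0.54, 0.045 → R0 = 1.593
x·lx·mx: 0, 0.48, 1.056, 1.62, 0.18 → Σ = 3.336
T = 3.336 / 1.593 = 2.094162… → 2.094

2.094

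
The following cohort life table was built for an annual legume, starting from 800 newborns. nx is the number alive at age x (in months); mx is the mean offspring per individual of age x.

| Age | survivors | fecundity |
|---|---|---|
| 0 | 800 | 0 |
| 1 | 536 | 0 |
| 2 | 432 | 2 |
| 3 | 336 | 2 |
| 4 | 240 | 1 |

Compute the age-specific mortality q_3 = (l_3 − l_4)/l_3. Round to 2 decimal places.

lx = nx/n0 = nx/800: 1, 0.67, 0.54, 0.42, 0.3
q_3 = (l_3 − l_4) / l_3 = (0.42 − 0.3) / 0.42
     = 0.12 / 0.42 = 0.285714… → 0.29

0.29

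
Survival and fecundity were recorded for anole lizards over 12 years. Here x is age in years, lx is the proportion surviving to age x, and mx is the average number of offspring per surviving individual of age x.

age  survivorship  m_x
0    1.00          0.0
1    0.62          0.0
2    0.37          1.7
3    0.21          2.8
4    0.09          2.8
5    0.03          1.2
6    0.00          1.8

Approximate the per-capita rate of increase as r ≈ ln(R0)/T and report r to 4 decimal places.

0.1461

R0 = Σ lx·mx = 0 + 0 + 0.629 + 0.588 + 0.252 + 0.036 + 0 = 1.505
Σ x·lx·mx = 4.21; T = 4.21/1.505 = 2.79734…
r ≈ ln(R0)/T = ln(1.505)/2.79734… = 0.146136… → 0.1461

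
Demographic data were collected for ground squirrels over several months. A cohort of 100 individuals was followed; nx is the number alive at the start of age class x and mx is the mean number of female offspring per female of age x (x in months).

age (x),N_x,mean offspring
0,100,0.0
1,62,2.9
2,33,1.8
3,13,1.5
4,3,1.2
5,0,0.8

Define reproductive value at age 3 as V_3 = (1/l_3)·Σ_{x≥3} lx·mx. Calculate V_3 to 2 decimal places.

lx = nx/n0 = nx/100: 1, 0.62, 0.33, 0.13, 0.03, 0
lx·mx for x ≥ 3: 0.195, 0.036, 0 → sum = 0.231
V_3 = 0.231 / l_3 = 0.231 / 0.13 = 1.776923… → 1.78

1.78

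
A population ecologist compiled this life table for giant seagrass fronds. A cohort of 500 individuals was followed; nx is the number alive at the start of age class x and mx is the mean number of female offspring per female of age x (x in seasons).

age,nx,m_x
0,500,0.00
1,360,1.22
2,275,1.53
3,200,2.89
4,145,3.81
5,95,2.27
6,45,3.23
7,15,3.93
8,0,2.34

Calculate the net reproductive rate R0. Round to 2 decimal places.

lx = nx/n0 = nx/500: 1, 0.72, 0.55, 0.4, 0.29, 0.19, 0.09, 0.03, 0
lx·mx by age: 0, 0.8784, 0.8415, 1.156, 1.1049, 0.4313, 0.2907, 0.1179, 0
R0 = Σ lx·mx = 4.8207 → 4.82

4.82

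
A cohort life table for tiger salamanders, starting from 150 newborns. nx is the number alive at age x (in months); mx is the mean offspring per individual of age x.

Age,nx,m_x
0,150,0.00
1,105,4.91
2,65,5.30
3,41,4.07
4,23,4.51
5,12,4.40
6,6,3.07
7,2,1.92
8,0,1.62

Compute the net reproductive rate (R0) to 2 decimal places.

lx = nx/n0 = nx/150: 1, 0.7, 0.43333…, 0.27333…, 0.15333…, 0.08, 0.04, 0.01333…, 0
lx·mx by age: 0, 3.437, 2.296667…, 1.112467…, 0.691533…, 0.352, 0.1228, 0.0256…, 0
R0 = Σ lx·mx = 8.038067… → 8.04

8.04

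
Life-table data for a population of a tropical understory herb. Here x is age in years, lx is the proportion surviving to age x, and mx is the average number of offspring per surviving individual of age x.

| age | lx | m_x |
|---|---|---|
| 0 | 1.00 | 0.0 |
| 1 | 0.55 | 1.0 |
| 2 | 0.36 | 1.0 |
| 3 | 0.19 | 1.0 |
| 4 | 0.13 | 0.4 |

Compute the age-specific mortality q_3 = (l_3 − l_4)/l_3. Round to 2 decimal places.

q_3 = (l_3 − l_4) / l_3 = (0.19 − 0.13) / 0.19
     = 0.06 / 0.19 = 0.315789… → 0.32

0.32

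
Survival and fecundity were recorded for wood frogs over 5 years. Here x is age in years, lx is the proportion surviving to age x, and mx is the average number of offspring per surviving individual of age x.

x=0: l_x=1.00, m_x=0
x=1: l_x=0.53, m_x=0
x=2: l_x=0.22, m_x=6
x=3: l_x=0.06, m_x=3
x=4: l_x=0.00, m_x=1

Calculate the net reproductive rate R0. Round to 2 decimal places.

lx·mx by age: 0, 0, 1.32, 0.18, 0
R0 = Σ lx·mx = 1.5 → 1.50

1.50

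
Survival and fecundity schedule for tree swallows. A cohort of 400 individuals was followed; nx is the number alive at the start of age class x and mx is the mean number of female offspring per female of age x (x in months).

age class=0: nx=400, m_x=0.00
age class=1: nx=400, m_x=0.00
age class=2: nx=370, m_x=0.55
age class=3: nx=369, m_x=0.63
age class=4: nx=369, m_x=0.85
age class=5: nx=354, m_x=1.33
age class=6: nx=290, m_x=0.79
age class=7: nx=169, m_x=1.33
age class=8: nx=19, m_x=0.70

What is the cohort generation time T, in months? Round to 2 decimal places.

4.60

lx = nx/n0 = nx/400: 1, 1, 0.925, 0.9225, 0.9225, 0.885, 0.725, 0.4225, 0.0475
lx·mx: 0, 0, 0.50875, 0.581175, 0.784125, 1.17705, 0.57275, 0.561925, 0.03325 → R0 = 4.219025
x·lx·mx: 0, 0, 1.0175, 1.743525, 3.1365, 5.88525, 3.4365, 3.933475, 0.266 → Σ = 19.41875
T = 19.41875 / 4.219025 = 4.602663… → 4.60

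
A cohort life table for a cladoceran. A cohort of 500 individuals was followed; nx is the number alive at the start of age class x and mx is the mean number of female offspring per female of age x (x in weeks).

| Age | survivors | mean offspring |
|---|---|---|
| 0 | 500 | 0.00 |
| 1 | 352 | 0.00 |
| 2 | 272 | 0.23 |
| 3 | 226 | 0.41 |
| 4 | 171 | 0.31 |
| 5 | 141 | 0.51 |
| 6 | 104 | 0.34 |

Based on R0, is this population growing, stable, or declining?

lx = nx/n0 = nx/500: 1, 0.704, 0.544, 0.452, 0.342, 0.282, 0.208
R0 = Σ lx·mx = 0 + 0 + 0.12512 + 0.18532 + 0.10602 + 0.14382 + 0.07072 = 0.631
R0 < 1, so the population is declining.

declining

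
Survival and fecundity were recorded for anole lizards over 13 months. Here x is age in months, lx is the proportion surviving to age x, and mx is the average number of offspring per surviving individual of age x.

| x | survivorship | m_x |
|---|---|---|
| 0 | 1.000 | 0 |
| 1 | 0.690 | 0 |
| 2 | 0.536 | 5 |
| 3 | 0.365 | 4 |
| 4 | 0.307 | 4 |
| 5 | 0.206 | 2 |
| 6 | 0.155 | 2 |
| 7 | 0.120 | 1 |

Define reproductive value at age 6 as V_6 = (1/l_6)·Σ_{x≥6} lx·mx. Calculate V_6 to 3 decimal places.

lx·mx for x ≥ 6: 0.31, 0.12 → sum = 0.43
V_6 = 0.43 / l_6 = 0.43 / 0.155 = 2.774194… → 2.774

2.774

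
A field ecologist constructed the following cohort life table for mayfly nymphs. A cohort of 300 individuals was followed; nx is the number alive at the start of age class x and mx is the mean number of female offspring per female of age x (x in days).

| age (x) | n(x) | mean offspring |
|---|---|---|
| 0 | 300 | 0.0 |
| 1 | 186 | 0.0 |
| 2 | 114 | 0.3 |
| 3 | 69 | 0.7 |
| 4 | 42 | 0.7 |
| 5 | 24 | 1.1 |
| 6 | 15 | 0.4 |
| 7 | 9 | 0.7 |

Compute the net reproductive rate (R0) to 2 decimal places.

lx = nx/n0 = nx/300: 1, 0.62, 0.38, 0.23, 0.14, 0.08, 0.05, 0.03
lx·mx by age: 0, 0, 0.114, 0.161, 0.098, 0.088, 0.02, 0.021
R0 = Σ lx·mx = 0.502 → 0.50

0.50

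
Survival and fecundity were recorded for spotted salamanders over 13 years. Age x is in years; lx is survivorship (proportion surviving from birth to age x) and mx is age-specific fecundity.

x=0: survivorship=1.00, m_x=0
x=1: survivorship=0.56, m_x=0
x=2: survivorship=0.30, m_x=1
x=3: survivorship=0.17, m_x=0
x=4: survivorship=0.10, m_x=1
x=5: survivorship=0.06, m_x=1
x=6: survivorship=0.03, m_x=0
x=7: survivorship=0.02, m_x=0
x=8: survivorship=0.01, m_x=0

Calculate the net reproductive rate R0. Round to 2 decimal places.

0.46

lx·mx by age: 0, 0, 0.3, 0, 0.1, 0.06, 0, 0, 0
R0 = Σ lx·mx = 0.46 → 0.46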